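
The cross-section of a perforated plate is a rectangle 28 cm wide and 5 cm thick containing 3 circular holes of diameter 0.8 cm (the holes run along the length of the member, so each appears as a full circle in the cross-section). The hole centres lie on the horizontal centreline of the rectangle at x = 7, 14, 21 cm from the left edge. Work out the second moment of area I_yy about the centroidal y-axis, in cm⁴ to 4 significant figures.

Split into non-overlapping primitives; take the origin at the lower-left of the bounding box.
Plate: 28 × 5, A = 140 cm², x = 14 cm, Ī = 9146.67 cm⁴.
Hole 1 (subtracted): ⌀0.8, A = 0.502655 cm², x = 7 cm, Ī = 0.0201062 cm⁴.
Hole 2 (subtracted): ⌀0.8, A = 0.502655 cm², x = 14 cm, Ī = 0.0201062 cm⁴.
Hole 3 (subtracted): ⌀0.8, A = 0.502655 cm², x = 21 cm, Ī = 0.0201062 cm⁴.
By symmetry the centroid is at mid-width, x̄ = 14 cm.
Transfer each piece to the centroidal y-axis using Ī + A·d² with d = x − 14:
  plate: d = 0 cm → contributes +9146.67 cm⁴
  hole 1: d = -7 cm → contributes −24.6502 cm⁴
  hole 2: d = 0 cm → contributes −0.0201062 cm⁴
  hole 3: d = 7 cm → contributes −24.6502 cm⁴
Total I = 9097.35 cm⁴.

I_yy ≈ 9097 cm⁴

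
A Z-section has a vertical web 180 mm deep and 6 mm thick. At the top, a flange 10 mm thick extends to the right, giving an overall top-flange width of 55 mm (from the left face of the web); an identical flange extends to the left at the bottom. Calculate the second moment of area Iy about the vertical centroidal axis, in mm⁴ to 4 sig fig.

Split into non-overlapping primitives; take the origin at the lower-left of the bounding box.
Web: 6 × 180, A = 1 080 mm², x = 52 mm, Ī = 3 240 mm⁴.
Top flange (beyond web): 49 × 10, A = 490 mm², x = 79.5 mm, Ī = 98040.8 mm⁴.
Bottom flange (beyond web): 49 × 10, A = 490 mm², x = 24.5 mm, Ī = 98040.8 mm⁴.
Centroid: x̄ = ΣA·x / ΣA = 52 mm.
Transfer each piece to the vertical centroidal axis using Ī + A·d² with d = x − 52:
  web: d = 0 mm → contributes +3 240 mm⁴
  top flange (beyond web): d = 27.5 mm → contributes +468 603 mm⁴
  bottom flange (beyond web): d = -27.5 mm → contributes +468 603 mm⁴
Total I = 940 447 mm⁴.

Iy ≈ 9.404 × 10⁵ mm⁴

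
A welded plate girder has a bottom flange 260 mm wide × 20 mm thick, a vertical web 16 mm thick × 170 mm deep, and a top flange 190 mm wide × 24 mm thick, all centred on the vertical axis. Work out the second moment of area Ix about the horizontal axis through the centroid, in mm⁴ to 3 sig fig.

Ix ≈ 9.66 × 10⁷ mm⁴

Split into non-overlapping primitives; take the origin at the lower-left of the bounding box.
Bottom plate: 260 × 20, A = 5 200 mm², y = 10 mm, Ī = 173 333 mm⁴.
Web plate: 16 × 170, A = 2 720 mm², y = 105 mm, Ī = 6 550 667 mm⁴.
Top plate: 190 × 24, A = 4 560 mm², y = 202 mm, Ī = 218 880 mm⁴.
Centroid: ȳ = ΣA·y / ΣA = 100.86 mm.
Transfer each piece to the horizontal axis through the centroid using Ī + A·d² with d = y − 100.86:
  bottom plate: d = -90.859 mm → contributes +43 101 170 mm⁴
  web plate: d = 4.141 mm → contributes +6 597 309 mm⁴
  top plate: d = 101.14 mm → contributes +46 865 432 mm⁴
Total I = 96 563 912 mm⁴.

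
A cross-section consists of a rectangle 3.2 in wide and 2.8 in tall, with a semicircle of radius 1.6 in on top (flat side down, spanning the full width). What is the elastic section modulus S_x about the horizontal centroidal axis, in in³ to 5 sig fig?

S_x ≈ 7.8824 in³

Treat the section as a set of non-overlapping primitives; coordinates are from the bounding-box lower-left.
Rectangular body: 3.2 × 2.8, A = 8.96 in², y = 1.4 in, Ī = 5.853867 in⁴.
Semicircular cap: semicircle r = 1.6, A = 4.021239 in², y = 3.479061 in, Ī = 0.7193032 in⁴.
Centroid: ȳ = ΣA·y / ΣA = 2.044037 in.
Transfer each piece to the horizontal centroidal axis using Ī + A·d² with d = y − 2.044037:
  rectangular body: d = -0.6440372 in → contributes +9.570331 in⁴
  semicircular cap: d = 1.435024 in → contributes +9.000214 in⁴
Total I = 18.57054 in⁴.
Extreme fibre distance c = 2.355963 in; S = I/c = 7.882359 in³.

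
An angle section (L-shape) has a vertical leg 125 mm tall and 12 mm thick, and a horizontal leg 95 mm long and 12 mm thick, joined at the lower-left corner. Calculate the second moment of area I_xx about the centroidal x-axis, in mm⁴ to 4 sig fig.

Decompose the section into non-overlapping parts with the origin at the bottom-left of its bounding rectangle.
Vertical leg: 12 × 125, A = 1 500 mm², y = 62.5 mm, Ī = 1 953 125 mm⁴.
Horizontal leg (remainder): 83 × 12, A = 996 mm², y = 6 mm, Ī = 11 952 mm⁴.
Centroid: ȳ = ΣA·y / ΣA = 39.9543 mm.
Transfer each piece to the centroidal x-axis using Ī + A·d² with d = y − 39.9543:
  vertical leg: d = 22.5457 mm → contributes +2 715 586 mm⁴
  horizontal leg (remainder): d = -33.9543 mm → contributes +1 160 237 mm⁴
Total I = 3 875 823 mm⁴.

I_xx ≈ 3.876 × 10⁶ mm⁴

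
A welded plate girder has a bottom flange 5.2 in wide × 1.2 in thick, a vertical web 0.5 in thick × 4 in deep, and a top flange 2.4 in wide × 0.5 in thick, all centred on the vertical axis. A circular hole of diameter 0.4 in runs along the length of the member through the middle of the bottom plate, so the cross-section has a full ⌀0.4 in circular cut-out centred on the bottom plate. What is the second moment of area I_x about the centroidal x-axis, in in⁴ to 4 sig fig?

I_x ≈ 32.15 in⁴

Decompose the section into non-overlapping parts with the origin at the bottom-left of its bounding rectangle.
Bottom plate: 5.2 × 1.2, A = 6.24 in², y = 0.6 in, Ī = 0.7488 in⁴.
Web plate: 0.5 × 4, A = 2 in², y = 3.2 in, Ī = 2.66667 in⁴.
Top plate: 2.4 × 0.5, A = 1.2 in², y = 5.45 in, Ī = 0.025 in⁴.
Hole (subtracted): ⌀0.4, A = 0.125664 in², y = 0.6 in, Ī = 0.00125664 in⁴.
Centroid: ȳ = ΣA·y / ΣA = 1.78312 in.
Transfer each piece to the centroidal x-axis using Ī + A·d² with d = y − 1.78312:
  bottom plate: d = -1.18312 in → contributes +9.48342 in⁴
  web plate: d = 1.41688 in → contributes +6.68175 in⁴
  top plate: d = 3.66688 in → contributes +16.1602 in⁴
  hole: d = -1.18312 in → contributes −0.177158 in⁴
Total I = 32.1482 in⁴.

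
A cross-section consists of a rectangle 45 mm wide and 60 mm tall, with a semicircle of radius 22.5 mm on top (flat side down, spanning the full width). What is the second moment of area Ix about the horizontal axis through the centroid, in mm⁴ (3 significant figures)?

Ix ≈ 1.80 × 10⁶ mm⁴

Treat the section as a set of non-overlapping primitives; coordinates are from the bounding-box lower-left.
Rectangular body: 45 × 60, A = 2 700 mm², y = 30 mm, Ī = 810 000 mm⁴.
Semicircular cap: semicircle r = 22.5, A = 795.22 mm², y = 69.549 mm, Ī = 28 130 mm⁴.
Centroid: ȳ = ΣA·y / ΣA = 38.998 mm.
Transfer each piece to the horizontal axis through the centroid using Ī + A·d² with d = y − 38.998:
  rectangular body: d = -8.9981 mm → contributes +1 028 607 mm⁴
  semicircular cap: d = 30.551 mm → contributes +770 366 mm⁴
Total I = 1 798 972 mm⁴.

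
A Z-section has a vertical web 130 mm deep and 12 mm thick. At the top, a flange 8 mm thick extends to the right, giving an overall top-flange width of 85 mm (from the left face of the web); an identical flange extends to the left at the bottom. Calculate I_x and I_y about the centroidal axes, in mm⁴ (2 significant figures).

Break the section into simple shapes (no overlaps), measuring from the bottom-left corner of the bounding box.
Web: 12 × 130, A = 1 560 mm², y = 65 mm, Ī = 2 197 000 mm⁴.
Top flange (beyond web): 73 × 8, A = 584 mm², y = 126 mm, Ī = 3 115 mm⁴.
Bottom flange (beyond web): 73 × 8, A = 584 mm², y = 4 mm, Ī = 3 115 mm⁴.
Centroid: ȳ = ΣA·y / ΣA = 65 mm.
Transfer each piece to the centroidal x-axis using Ī + A·d² with d = y − 65:
  web: d = 0 mm → contributes +2 197 000 mm⁴
  top flange (beyond web): d = 61 mm → contributes +2 176 179 mm⁴
  bottom flange (beyond web): d = -61 mm → contributes +2 176 179 mm⁴
Total I = 6 549 357 mm⁴.
For the y-axis: x̄ = 79 mm.
Repeating about the centroidal y-axis gives I_y = 2 647 109 mm⁴.

I_x ≈ 6.5 × 10⁶ mm⁴, I_y ≈ 2.6 × 10⁶ mm⁴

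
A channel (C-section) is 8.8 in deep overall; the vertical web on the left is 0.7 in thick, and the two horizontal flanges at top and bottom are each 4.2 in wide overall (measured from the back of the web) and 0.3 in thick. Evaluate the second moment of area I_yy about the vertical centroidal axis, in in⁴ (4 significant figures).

Break the section into simple shapes (no overlaps), measuring from the bottom-left corner of the bounding box.
Web: 0.7 × 8.8, A = 6.16 in², x = 0.35 in, Ī = 0.251533 in⁴.
Top flange (beyond web): 3.5 × 0.3, A = 1.05 in², x = 2.45 in, Ī = 1.07188 in⁴.
Bottom flange (beyond web): 3.5 × 0.3, A = 1.05 in², x = 2.45 in, Ī = 1.07188 in⁴.
Centroid: x̄ = ΣA·x / ΣA = 0.883898 in.
Transfer each piece to the vertical centroidal axis using Ī + A·d² with d = x − 0.883898:
  web: d = -0.533898 in → contributes +2.00743 in⁴
  top flange (beyond web): d = 1.5661 in → contributes +3.64718 in⁴
  bottom flange (beyond web): d = 1.5661 in → contributes +3.64718 in⁴
Total I = 9.30179 in⁴.

I_yy ≈ 9.302 in⁴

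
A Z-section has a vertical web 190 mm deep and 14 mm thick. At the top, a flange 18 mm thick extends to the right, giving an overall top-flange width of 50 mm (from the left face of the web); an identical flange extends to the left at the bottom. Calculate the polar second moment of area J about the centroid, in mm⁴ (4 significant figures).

J ≈ 1.862 × 10⁷ mm⁴

Break the section into simple shapes (no overlaps), measuring from the bottom-left corner of the bounding box.
Web: 14 × 190, A = 2 660 mm², y = 95 mm, Ī = 8 002 167 mm⁴.
Top flange (beyond web): 36 × 18, A = 648 mm², y = 181 mm, Ī = 17 496 mm⁴.
Bottom flange (beyond web): 36 × 18, A = 648 mm², y = 9 mm, Ī = 17 496 mm⁴.
Centroid: ȳ = ΣA·y / ΣA = 95 mm.
Transfer each piece to the centroidal x-axis using Ī + A·d² with d = y − 95:
  web: d = 0 mm → contributes +8 002 167 mm⁴
  top flange (beyond web): d = 86 mm → contributes +4 810 104 mm⁴
  bottom flange (beyond web): d = -86 mm → contributes +4 810 104 mm⁴
Total I = 17 622 375 mm⁴.
For the y-axis: x̄ = 43 mm.
Repeating about the centroidal y-axis gives I_y = 993 415 mm⁴.
Polar second moment: J = I_x + I_y = 18 615 789 mm⁴.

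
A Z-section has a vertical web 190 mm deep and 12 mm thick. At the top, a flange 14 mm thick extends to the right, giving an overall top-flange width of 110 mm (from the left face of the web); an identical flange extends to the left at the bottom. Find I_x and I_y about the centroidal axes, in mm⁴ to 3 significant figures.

I_x ≈ 2.82 × 10⁷ mm⁴, I_y ≈ 1.05 × 10⁷ mm⁴

Decompose the section into non-overlapping parts with the origin at the bottom-left of its bounding rectangle.
Web: 12 × 190, A = 2 280 mm², y = 95 mm, Ī = 6 859 000 mm⁴.
Top flange (beyond web): 98 × 14, A = 1 372 mm², y = 183 mm, Ī = 22 409 mm⁴.
Bottom flange (beyond web): 98 × 14, A = 1 372 mm², y = 7 mm, Ī = 22 409 mm⁴.
Centroid: ȳ = ΣA·y / ΣA = 95 mm.
Transfer each piece to the centroidal x-axis using Ī + A·d² with d = y − 95:
  web: d = 0 mm → contributes +6 859 000 mm⁴
  top flange (beyond web): d = 88 mm → contributes +10 647 177 mm⁴
  bottom flange (beyond web): d = -88 mm → contributes +10 647 177 mm⁴
Total I = 28 153 355 mm⁴.
For the y-axis: x̄ = 104 mm.
Repeating about the centroidal y-axis gives I_y = 10 524 075 mm⁴.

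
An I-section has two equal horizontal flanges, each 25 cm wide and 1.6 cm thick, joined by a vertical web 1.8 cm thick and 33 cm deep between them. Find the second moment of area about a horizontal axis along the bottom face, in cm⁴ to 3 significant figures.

I_base ≈ 7.50 × 10⁴ cm⁴

Break the section into simple shapes (no overlaps), measuring from the bottom-left corner of the bounding box.
Bottom flange: 25 × 1.6, A = 40 cm², y = 0.8 cm, Ī = 8.5333 cm⁴.
Web: 1.8 × 33, A = 59.4 cm², y = 18.1 cm, Ī = 5390.6 cm⁴.
Top flange: 25 × 1.6, A = 40 cm², y = 35.4 cm, Ī = 8.5333 cm⁴.
Transfer each piece to a horizontal axis along the bottom face using Ī + A·d² with d = y − 0:
  bottom flange: d = 0.8 cm → contributes +34.133 cm⁴
  web: d = 18.1 cm → contributes +24 851 cm⁴
  top flange: d = 35.4 cm → contributes +50 135 cm⁴
Total I = 75 020 cm⁴.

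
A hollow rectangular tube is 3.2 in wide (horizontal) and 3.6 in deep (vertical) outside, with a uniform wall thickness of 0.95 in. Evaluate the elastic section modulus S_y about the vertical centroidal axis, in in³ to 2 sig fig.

S_y ≈ 5.9 in³

Split into non-overlapping primitives; take the origin at the lower-left of the bounding box.
Outer rectangle: 3.2 × 3.6, A = 11.52 in², x = 1.6 in, Ī = 9.83 in⁴.
Inner void (subtracted): 1.3 × 1.7, A = 2.21 in², x = 1.6 in, Ī = 0.3112 in⁴.
By symmetry the centroid is at mid-width, x̄ = 1.6 in.
All pieces are centred on the vertical centroidal axis, so I = ΣĪ (holes subtracted) = 9.519 in⁴.
Extreme fibre distance c = 1.6 in; S = I/c = 5.949 in³.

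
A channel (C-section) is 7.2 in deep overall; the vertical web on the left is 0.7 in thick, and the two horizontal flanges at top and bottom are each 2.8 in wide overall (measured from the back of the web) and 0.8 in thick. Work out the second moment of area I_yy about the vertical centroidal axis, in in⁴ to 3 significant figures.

I_yy ≈ 5.39 in⁴

Decompose the section into non-overlapping parts with the origin at the bottom-left of its bounding rectangle.
Web: 0.7 × 7.2, A = 5.04 in², x = 0.35 in, Ī = 0.2058 in⁴.
Top flange (beyond web): 2.1 × 0.8, A = 1.68 in², x = 1.75 in, Ī = 0.6174 in⁴.
Bottom flange (beyond web): 2.1 × 0.8, A = 1.68 in², x = 1.75 in, Ī = 0.6174 in⁴.
Centroid: x̄ = ΣA·x / ΣA = 0.91 in.
Transfer each piece to the vertical centroidal axis using Ī + A·d² with d = x − 0.91:
  web: d = -0.56 in → contributes +1.7863 in⁴
  top flange (beyond web): d = 0.84 in → contributes +1.8028 in⁴
  bottom flange (beyond web): d = 0.84 in → contributes +1.8028 in⁴
Total I = 5.392 in⁴.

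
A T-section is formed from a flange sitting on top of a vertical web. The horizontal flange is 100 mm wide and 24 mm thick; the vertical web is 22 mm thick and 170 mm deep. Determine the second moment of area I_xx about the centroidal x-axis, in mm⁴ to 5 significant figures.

I_xx ≈ 2.2877 × 10⁷ mm⁴

Treat the section as a set of non-overlapping primitives; coordinates are from the bounding-box lower-left.
Flange: 100 × 24, A = 2 400 mm², y = 182 mm, Ī = 115 200 mm⁴.
Web: 22 × 170, A = 3 740 mm², y = 85 mm, Ī = 9 007 167 mm⁴.
Centroid: ȳ = ΣA·y / ΣA = 122.9153 mm.
Transfer each piece to the centroidal x-axis using Ī + A·d² with d = y − 122.9153:
  flange: d = 59.08469 mm → contributes +8 493 602 mm⁴
  web: d = -37.91531 mm → contributes +14 383 681 mm⁴
Total I = 22 877 283 mm⁴.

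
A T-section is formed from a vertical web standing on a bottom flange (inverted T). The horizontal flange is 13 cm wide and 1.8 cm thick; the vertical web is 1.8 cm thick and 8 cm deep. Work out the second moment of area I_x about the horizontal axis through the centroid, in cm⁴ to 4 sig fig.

Break the section into simple shapes (no overlaps), measuring from the bottom-left corner of the bounding box.
Flange: 13 × 1.8, A = 23.4 cm², y = 0.9 cm, Ī = 6.318 cm⁴.
Web: 1.8 × 8, A = 14.4 cm², y = 5.8 cm, Ī = 76.8 cm⁴.
Centroid: ȳ = ΣA·y / ΣA = 2.76667 cm.
Transfer each piece to the horizontal axis through the centroid using Ī + A·d² with d = y − 2.76667:
  flange: d = -1.86667 cm → contributes +87.854 cm⁴
  web: d = 3.03333 cm → contributes +209.296 cm⁴
Total I = 297.15 cm⁴.

I_x ≈ 297.2 cm⁴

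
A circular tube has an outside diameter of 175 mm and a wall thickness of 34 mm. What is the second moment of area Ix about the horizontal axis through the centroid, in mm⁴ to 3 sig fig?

Ix ≈ 3.96 × 10⁷ mm⁴

Treat the section as a set of non-overlapping primitives; coordinates are from the bounding-box lower-left.
Outer circle: ⌀175, A = 24 053 mm², y = 87.5 mm, Ī = 46 038 598 mm⁴.
Bore (subtracted): ⌀107, A = 8 992 mm², y = 87.5 mm, Ī = 6 434 355 mm⁴.
By symmetry the centroid is at mid-height, ȳ = 87.5 mm.
All pieces are centred on the horizontal axis through the centroid, so I = ΣĪ (holes subtracted) = 39 604 244 mm⁴.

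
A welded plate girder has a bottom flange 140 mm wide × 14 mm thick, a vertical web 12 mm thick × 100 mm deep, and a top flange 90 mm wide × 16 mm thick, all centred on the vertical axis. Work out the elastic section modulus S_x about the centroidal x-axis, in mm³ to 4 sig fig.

S_x ≈ 1.678 × 10⁵ mm³

Decompose the section into non-overlapping parts with the origin at the bottom-left of its bounding rectangle.
Bottom plate: 140 × 14, A = 1 960 mm², y = 7 mm, Ī = 32013.3 mm⁴.
Web plate: 12 × 100, A = 1 200 mm², y = 64 mm, Ī = 1 000 000 mm⁴.
Top plate: 90 × 16, A = 1 440 mm², y = 122 mm, Ī = 30 720 mm⁴.
Centroid: ȳ = ΣA·y / ΣA = 57.8696 mm.
Transfer each piece to the centroidal x-axis using Ī + A·d² with d = y − 57.8696:
  bottom plate: d = -50.8696 mm → contributes +5 103 930 mm⁴
  web plate: d = 6.13043 mm → contributes +1 045 099 mm⁴
  top plate: d = 64.1304 mm → contributes +5 953 026 mm⁴
Total I = 12 102 055 mm⁴.
Extreme fibre distance c = 72.1304 mm; S = I/c = 167 780 mm³.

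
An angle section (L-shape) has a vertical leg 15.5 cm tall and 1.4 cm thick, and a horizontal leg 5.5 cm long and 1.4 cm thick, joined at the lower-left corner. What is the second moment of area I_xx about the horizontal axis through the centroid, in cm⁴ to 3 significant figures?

I_xx ≈ 661 cm⁴

Treat the section as a set of non-overlapping primitives; coordinates are from the bounding-box lower-left.
Vertical leg: 1.4 × 15.5, A = 21.7 cm², y = 7.75 cm, Ī = 434.45 cm⁴.
Horizontal leg (remainder): 4.1 × 1.4, A = 5.74 cm², y = 0.7 cm, Ī = 0.93753 cm⁴.
Centroid: ȳ = ΣA·y / ΣA = 6.2753 cm.
Transfer each piece to the horizontal axis through the centroid using Ī + A·d² with d = y − 6.2753:
  vertical leg: d = 1.4747 cm → contributes +481.65 cm⁴
  horizontal leg (remainder): d = -5.5753 cm → contributes +179.36 cm⁴
Total I = 661 cm⁴.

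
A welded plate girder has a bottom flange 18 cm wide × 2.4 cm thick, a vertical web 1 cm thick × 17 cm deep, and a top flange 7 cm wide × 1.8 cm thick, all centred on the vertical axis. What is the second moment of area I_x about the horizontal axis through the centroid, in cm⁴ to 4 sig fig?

Treat the section as a set of non-overlapping primitives; coordinates are from the bounding-box lower-left.
Bottom plate: 18 × 2.4, A = 43.2 cm², y = 1.2 cm, Ī = 20.736 cm⁴.
Web plate: 1 × 17, A = 17 cm², y = 10.9 cm, Ī = 409.417 cm⁴.
Top plate: 7 × 1.8, A = 12.6 cm², y = 20.3 cm, Ī = 3.402 cm⁴.
Centroid: ȳ = ΣA·y / ΣA = 6.77088 cm.
Transfer each piece to the horizontal axis through the centroid using Ī + A·d² with d = y − 6.77088:
  bottom plate: d = -5.57088 cm → contributes +1361.43 cm⁴
  web plate: d = 4.12912 cm → contributes +699.261 cm⁴
  top plate: d = 13.5291 cm → contributes +2309.67 cm⁴
Total I = 4370.36 cm⁴.

I_x ≈ 4370 cm⁴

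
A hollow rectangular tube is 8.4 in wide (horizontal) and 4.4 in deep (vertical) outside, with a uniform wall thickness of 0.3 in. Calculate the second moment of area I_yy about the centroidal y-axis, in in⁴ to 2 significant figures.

Split into non-overlapping primitives; take the origin at the lower-left of the bounding box.
Outer rectangle: 8.4 × 4.4, A = 36.96 in², x = 4.2 in, Ī = 217.3 in⁴.
Inner void (subtracted): 7.8 × 3.8, A = 29.64 in², x = 4.2 in, Ī = 150.3 in⁴.
By symmetry the centroid is at mid-width, x̄ = 4.2 in.
All pieces are centred on the centroidal y-axis, so I = ΣĪ (holes subtracted) = 67.05 in⁴.

I_yy ≈ 67 in⁴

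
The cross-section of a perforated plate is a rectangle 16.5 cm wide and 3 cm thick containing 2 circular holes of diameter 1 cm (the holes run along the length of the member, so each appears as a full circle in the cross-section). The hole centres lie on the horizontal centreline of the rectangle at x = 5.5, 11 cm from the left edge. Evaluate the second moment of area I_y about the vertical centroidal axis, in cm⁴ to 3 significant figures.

I_y ≈ 1110 cm⁴

Treat the section as a set of non-overlapping primitives; coordinates are from the bounding-box lower-left.
Plate: 16.5 × 3, A = 49.5 cm², x = 8.25 cm, Ī = 1 123 cm⁴.
Hole 1 (subtracted): ⌀1, A = 0.7854 cm², x = 5.5 cm, Ī = 0.049087 cm⁴.
Hole 2 (subtracted): ⌀1, A = 0.7854 cm², x = 11 cm, Ī = 0.049087 cm⁴.
By symmetry the centroid is at mid-width, x̄ = 8.25 cm.
Transfer each piece to the vertical centroidal axis using Ī + A·d² with d = x − 8.25:
  plate: d = 0 cm → contributes +1 123 cm⁴
  hole 1: d = -2.75 cm → contributes −5.9887 cm⁴
  hole 2: d = 2.75 cm → contributes −5.9887 cm⁴
Total I = 1111.1 cm⁴.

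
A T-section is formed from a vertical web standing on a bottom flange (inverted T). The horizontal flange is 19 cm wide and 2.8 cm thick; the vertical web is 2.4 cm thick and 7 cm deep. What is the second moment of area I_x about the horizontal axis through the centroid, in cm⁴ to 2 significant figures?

Split into non-overlapping primitives; take the origin at the lower-left of the bounding box.
Flange: 19 × 2.8, A = 53.2 cm², y = 1.4 cm, Ī = 34.76 cm⁴.
Web: 2.4 × 7, A = 16.8 cm², y = 6.3 cm, Ī = 68.6 cm⁴.
Centroid: ȳ = ΣA·y / ΣA = 2.576 cm.
Transfer each piece to the horizontal axis through the centroid using Ī + A·d² with d = y − 2.576:
  flange: d = -1.176 cm → contributes +108.3 cm⁴
  web: d = 3.724 cm → contributes +301.6 cm⁴
Total I = 409.9 cm⁴.

I_x ≈ 410 cm⁴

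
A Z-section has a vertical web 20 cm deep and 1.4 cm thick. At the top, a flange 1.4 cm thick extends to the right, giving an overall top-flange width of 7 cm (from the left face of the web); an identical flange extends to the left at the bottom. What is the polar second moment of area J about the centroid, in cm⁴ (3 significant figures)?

J ≈ 2530 cm⁴

Treat the section as a set of non-overlapping primitives; coordinates are from the bounding-box lower-left.
Web: 1.4 × 20, A = 28 cm², y = 10 cm, Ī = 933.33 cm⁴.
Top flange (beyond web): 5.6 × 1.4, A = 7.84 cm², y = 19.3 cm, Ī = 1.2805 cm⁴.
Bottom flange (beyond web): 5.6 × 1.4, A = 7.84 cm², y = 0.7 cm, Ī = 1.2805 cm⁴.
Centroid: ȳ = ΣA·y / ΣA = 10 cm.
Transfer each piece to the centroidal x-axis using Ī + A·d² with d = y − 10:
  web: d = 0 cm → contributes +933.33 cm⁴
  top flange (beyond web): d = 9.3 cm → contributes +679.36 cm⁴
  bottom flange (beyond web): d = -9.3 cm → contributes +679.36 cm⁴
Total I = 2292.1 cm⁴.
For the y-axis: x̄ = 6.3 cm.
Repeating about the centroidal y-axis gives I_y = 237.63 cm⁴.
Polar second moment: J = I_x + I_y = 2529.7 cm⁴.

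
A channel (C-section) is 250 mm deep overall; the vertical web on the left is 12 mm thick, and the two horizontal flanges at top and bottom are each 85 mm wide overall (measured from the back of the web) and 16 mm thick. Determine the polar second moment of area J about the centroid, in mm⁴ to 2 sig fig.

Treat the section as a set of non-overlapping primitives; coordinates are from the bounding-box lower-left.
Web: 12 × 250, A = 3 000 mm², y = 125 mm, Ī = 15 625 000 mm⁴.
Top flange (beyond web): 73 × 16, A = 1 168 mm², y = 242 mm, Ī = 24 917 mm⁴.
Bottom flange (beyond web): 73 × 16, A = 1 168 mm², y = 8 mm, Ī = 24 917 mm⁴.
By symmetry the centroid is at mid-height, ȳ = 125 mm.
Transfer each piece to the centroidal x-axis using Ī + A·d² with d = y − 125:
  web: d = 0 mm → contributes +15 625 000 mm⁴
  top flange (beyond web): d = 117 mm → contributes +16 013 669 mm⁴
  bottom flange (beyond web): d = -117 mm → contributes +16 013 669 mm⁴
Total I = 47 652 339 mm⁴.
For the y-axis: x̄ = 24.61 mm.
Repeating about the centroidal y-axis gives I_y = 3 445 605 mm⁴.
Polar second moment: J = I_x + I_y = 51 097 944 mm⁴.

J ≈ 5.1 × 10⁷ mm⁴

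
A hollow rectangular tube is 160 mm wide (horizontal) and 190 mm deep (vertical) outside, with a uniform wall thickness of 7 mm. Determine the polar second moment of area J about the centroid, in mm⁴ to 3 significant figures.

J ≈ 4.43 × 10⁷ mm⁴

Treat the section as a set of non-overlapping primitives; coordinates are from the bounding-box lower-left.
Outer rectangle: 160 × 190, A = 30 400 mm², y = 95 mm, Ī = 91 453 333 mm⁴.
Inner void (subtracted): 146 × 176, A = 25 696 mm², y = 95 mm, Ī = 66 329 941 mm⁴.
By symmetry the centroid is at mid-height, ȳ = 95 mm.
All pieces are centred on the centroidal x-axis, so I = ΣĪ (holes subtracted) = 25 123 392 mm⁴.
Repeating about the centroidal y-axis gives I_y = 19 208 672 mm⁴.
Polar second moment: J = I_x + I_y = 44 332 064 mm⁴.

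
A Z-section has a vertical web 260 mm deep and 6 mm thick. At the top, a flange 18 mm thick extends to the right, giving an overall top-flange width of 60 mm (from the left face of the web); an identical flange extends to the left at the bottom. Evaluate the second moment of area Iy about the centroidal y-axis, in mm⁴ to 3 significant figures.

Iy ≈ 2.23 × 10⁶ mm⁴

Split into non-overlapping primitives; take the origin at the lower-left of the bounding box.
Web: 6 × 260, A = 1 560 mm², x = 57 mm, Ī = 4 680 mm⁴.
Top flange (beyond web): 54 × 18, A = 972 mm², x = 87 mm, Ī = 236 196 mm⁴.
Bottom flange (beyond web): 54 × 18, A = 972 mm², x = 27 mm, Ī = 236 196 mm⁴.
Centroid: x̄ = ΣA·x / ΣA = 57 mm.
Transfer each piece to the centroidal y-axis using Ī + A·d² with d = x − 57:
  web: d = 0 mm → contributes +4 680 mm⁴
  top flange (beyond web): d = 30 mm → contributes +1 110 996 mm⁴
  bottom flange (beyond web): d = -30 mm → contributes +1 110 996 mm⁴
Total I = 2 226 672 mm⁴.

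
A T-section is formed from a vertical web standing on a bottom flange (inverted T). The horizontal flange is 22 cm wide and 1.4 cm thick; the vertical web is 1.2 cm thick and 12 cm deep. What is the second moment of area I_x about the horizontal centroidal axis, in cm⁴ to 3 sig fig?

Decompose the section into non-overlapping parts with the origin at the bottom-left of its bounding rectangle.
Flange: 22 × 1.4, A = 30.8 cm², y = 0.7 cm, Ī = 5.0307 cm⁴.
Web: 1.2 × 12, A = 14.4 cm², y = 7.4 cm, Ī = 172.8 cm⁴.
Centroid: ȳ = ΣA·y / ΣA = 2.8345 cm.
Transfer each piece to the horizontal centroidal axis using Ī + A·d² with d = y − 2.8345:
  flange: d = -2.1345 cm → contributes +145.36 cm⁴
  web: d = 4.5655 cm → contributes +472.95 cm⁴
Total I = 618.31 cm⁴.

I_x ≈ 618 cm⁴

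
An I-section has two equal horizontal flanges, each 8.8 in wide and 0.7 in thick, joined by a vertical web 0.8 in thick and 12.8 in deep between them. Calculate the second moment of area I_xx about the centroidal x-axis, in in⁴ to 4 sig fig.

I_xx ≈ 701.6 in⁴

Decompose the section into non-overlapping parts with the origin at the bottom-left of its bounding rectangle.
Bottom flange: 8.8 × 0.7, A = 6.16 in², y = 0.35 in, Ī = 0.251533 in⁴.
Web: 0.8 × 12.8, A = 10.24 in², y = 7.1 in, Ī = 139.81 in⁴.
Top flange: 8.8 × 0.7, A = 6.16 in², y = 13.85 in, Ī = 0.251533 in⁴.
By symmetry the centroid is at mid-height, ȳ = 7.1 in.
Transfer each piece to the centroidal x-axis using Ī + A·d² with d = y − 7.1:
  bottom flange: d = -6.75 in → contributes +280.917 in⁴
  web: d = 0 in → contributes +139.81 in⁴
  top flange: d = 6.75 in → contributes +280.917 in⁴
Total I = 701.643 in⁴.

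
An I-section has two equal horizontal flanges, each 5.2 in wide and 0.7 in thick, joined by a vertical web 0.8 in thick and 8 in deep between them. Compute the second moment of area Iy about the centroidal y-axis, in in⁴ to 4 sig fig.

Iy ≈ 16.75 in⁴

Decompose the section into non-overlapping parts with the origin at the bottom-left of its bounding rectangle.
Bottom flange: 5.2 × 0.7, A = 3.64 in², x = 2.6 in, Ī = 8.20213 in⁴.
Web: 0.8 × 8, A = 6.4 in², x = 2.6 in, Ī = 0.341333 in⁴.
Top flange: 5.2 × 0.7, A = 3.64 in², x = 2.6 in, Ī = 8.20213 in⁴.
By symmetry the centroid is at mid-width, x̄ = 2.6 in.
All pieces are centred on the centroidal y-axis, so I = ΣĪ = 16.7456 in⁴.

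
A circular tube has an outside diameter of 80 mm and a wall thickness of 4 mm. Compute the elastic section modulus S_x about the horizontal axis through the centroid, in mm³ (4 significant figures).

Split into non-overlapping primitives; take the origin at the lower-left of the bounding box.
Outer circle: ⌀80, A = 5026.55 mm², y = 40 mm, Ī = 2 010 619 mm⁴.
Bore (subtracted): ⌀72, A = 4071.5 mm², y = 40 mm, Ī = 1 319 167 mm⁴.
By symmetry the centroid is at mid-height, ȳ = 40 mm.
All pieces are centred on the horizontal axis through the centroid, so I = ΣĪ (holes subtracted) = 691 452 mm⁴.
Extreme fibre distance c = 40 mm; S = I/c = 17286.3 mm³.

S_x ≈ 1.729 × 10⁴ mm³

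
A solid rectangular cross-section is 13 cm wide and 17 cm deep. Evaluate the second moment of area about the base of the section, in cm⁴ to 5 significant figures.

I_base ≈ 2.1290 × 10⁴ cm⁴

The section: 13 × 17, A = 221 cm², y = 8.5 cm, Ī = 5322.417 cm⁴.
Transfer it to the bottom edge using Ī + A·d² with d = y − 0:
  the section: d = 8.5 cm → contributes +21289.67 cm⁴
Total I = 21289.67 cm⁴.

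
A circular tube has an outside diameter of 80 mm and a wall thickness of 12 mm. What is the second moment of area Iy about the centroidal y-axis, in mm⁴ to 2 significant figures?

Decompose the section into non-overlapping parts with the origin at the bottom-left of its bounding rectangle.
Outer circle: ⌀80, A = 5 027 mm², x = 40 mm, Ī = 2 010 619 mm⁴.
Bore (subtracted): ⌀56, A = 2 463 mm², x = 40 mm, Ī = 482 750 mm⁴.
By symmetry the centroid is at mid-width, x̄ = 40 mm.
All pieces are centred on the centroidal y-axis, so I = ΣĪ (holes subtracted) = 1 527 870 mm⁴.

Iy ≈ 1.5 × 10⁶ mm⁴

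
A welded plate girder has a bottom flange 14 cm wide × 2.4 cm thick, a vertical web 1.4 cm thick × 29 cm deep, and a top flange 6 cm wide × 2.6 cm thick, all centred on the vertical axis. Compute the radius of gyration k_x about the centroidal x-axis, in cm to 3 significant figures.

Break the section into simple shapes (no overlaps), measuring from the bottom-left corner of the bounding box.
Bottom plate: 14 × 2.4, A = 33.6 cm², y = 1.2 cm, Ī = 16.128 cm⁴.
Web plate: 1.4 × 29, A = 40.6 cm², y = 16.9 cm, Ī = 2845.4 cm⁴.
Top plate: 6 × 2.6, A = 15.6 cm², y = 32.7 cm, Ī = 8.788 cm⁴.
Centroid: ȳ = ΣA·y / ΣA = 13.77 cm.
Transfer each piece to the centroidal x-axis using Ī + A·d² with d = y − 13.77:
  bottom plate: d = -12.57 cm → contributes +5325.4 cm⁴
  web plate: d = 3.1296 cm → contributes +3 243 cm⁴
  top plate: d = 18.93 cm → contributes +5598.7 cm⁴
Total I = 14 167 cm⁴.
Radius of gyration: k = √(I/A) = √(14 167 / 89.8) = 12.56 cm.

k_x ≈ 12.6 cm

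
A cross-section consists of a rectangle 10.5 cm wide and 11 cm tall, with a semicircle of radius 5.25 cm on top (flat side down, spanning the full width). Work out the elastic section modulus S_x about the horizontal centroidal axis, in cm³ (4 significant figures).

Break the section into simple shapes (no overlaps), measuring from the bottom-left corner of the bounding box.
Rectangular body: 10.5 × 11, A = 115.5 cm², y = 5.5 cm, Ī = 1164.63 cm⁴.
Semicircular cap: semicircle r = 5.25, A = 43.2951 cm², y = 13.2282 cm, Ī = 83.3814 cm⁴.
Centroid: ȳ = ΣA·y / ΣA = 7.60707 cm.
Transfer each piece to the horizontal centroidal axis using Ī + A·d² with d = y − 7.60707:
  rectangular body: d = -2.10707 cm → contributes +1677.41 cm⁴
  semicircular cap: d = 5.6211 cm → contributes +1451.37 cm⁴
Total I = 3128.78 cm⁴.
Extreme fibre distance c = 8.64293 cm; S = I/c = 362.004 cm³.

S_x ≈ 362.0 cm³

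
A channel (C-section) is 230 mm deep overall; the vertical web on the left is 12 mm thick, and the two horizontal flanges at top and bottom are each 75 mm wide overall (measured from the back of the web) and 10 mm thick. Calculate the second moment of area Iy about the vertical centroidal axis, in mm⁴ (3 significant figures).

Split into non-overlapping primitives; take the origin at the lower-left of the bounding box.
Web: 12 × 230, A = 2 760 mm², x = 6 mm, Ī = 33 120 mm⁴.
Top flange (beyond web): 63 × 10, A = 630 mm², x = 43.5 mm, Ī = 208 373 mm⁴.
Bottom flange (beyond web): 63 × 10, A = 630 mm², x = 43.5 mm, Ī = 208 373 mm⁴.
Centroid: x̄ = ΣA·x / ΣA = 17.754 mm.
Transfer each piece to the vertical centroidal axis using Ī + A·d² with d = x − 17.754:
  web: d = -11.754 mm → contributes +414 415 mm⁴
  top flange (beyond web): d = 25.746 mm → contributes +625 981 mm⁴
  bottom flange (beyond web): d = 25.746 mm → contributes +625 981 mm⁴
Total I = 1 666 376 mm⁴.

Iy ≈ 1.67 × 10⁶ mm⁴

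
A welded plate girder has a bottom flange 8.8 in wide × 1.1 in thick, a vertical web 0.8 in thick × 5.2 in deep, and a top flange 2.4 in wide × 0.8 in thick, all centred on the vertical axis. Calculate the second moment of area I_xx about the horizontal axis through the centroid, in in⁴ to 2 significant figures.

I_xx ≈ 85 in⁴

Decompose the section into non-overlapping parts with the origin at the bottom-left of its bounding rectangle.
Bottom plate: 8.8 × 1.1, A = 9.68 in², y = 0.55 in, Ī = 0.9761 in⁴.
Web plate: 0.8 × 5.2, A = 4.16 in², y = 3.7 in, Ī = 9.374 in⁴.
Top plate: 2.4 × 0.8, A = 1.92 in², y = 6.7 in, Ī = 0.1024 in⁴.
Centroid: ȳ = ΣA·y / ΣA = 2.131 in.
Transfer each piece to the horizontal axis through the centroid using Ī + A·d² with d = y − 2.131:
  bottom plate: d = -1.581 in → contributes +25.16 in⁴
  web plate: d = 1.569 in → contributes +19.62 in⁴
  top plate: d = 4.569 in → contributes +40.19 in⁴
Total I = 84.97 in⁴.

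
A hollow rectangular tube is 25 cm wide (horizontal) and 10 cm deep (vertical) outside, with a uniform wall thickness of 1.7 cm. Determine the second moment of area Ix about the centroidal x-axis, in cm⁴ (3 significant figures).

Split into non-overlapping primitives; take the origin at the lower-left of the bounding box.
Outer rectangle: 25 × 10, A = 250 cm², y = 5 cm, Ī = 2083.3 cm⁴.
Inner void (subtracted): 21.6 × 6.6, A = 142.56 cm², y = 5 cm, Ī = 517.49 cm⁴.
By symmetry the centroid is at mid-height, ȳ = 5 cm.
All pieces are centred on the centroidal x-axis, so I = ΣĪ (holes subtracted) = 1565.8 cm⁴.

Ix ≈ 1570 cm⁴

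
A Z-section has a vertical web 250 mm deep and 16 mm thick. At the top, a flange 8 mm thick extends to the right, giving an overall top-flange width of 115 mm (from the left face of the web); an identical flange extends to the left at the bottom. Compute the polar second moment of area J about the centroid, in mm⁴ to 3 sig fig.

J ≈ 5.06 × 10⁷ mm⁴

Break the section into simple shapes (no overlaps), measuring from the bottom-left corner of the bounding box.
Web: 16 × 250, A = 4 000 mm², y = 125 mm, Ī = 20 833 333 mm⁴.
Top flange (beyond web): 99 × 8, A = 792 mm², y = 246 mm, Ī = 4 224 mm⁴.
Bottom flange (beyond web): 99 × 8, A = 792 mm², y = 4 mm, Ī = 4 224 mm⁴.
Centroid: ȳ = ΣA·y / ΣA = 125 mm.
Transfer each piece to the centroidal x-axis using Ī + A·d² with d = y − 125:
  web: d = 0 mm → contributes +20 833 333 mm⁴
  top flange (beyond web): d = 121 mm → contributes +11 599 896 mm⁴
  bottom flange (beyond web): d = -121 mm → contributes +11 599 896 mm⁴
Total I = 44 033 125 mm⁴.
For the y-axis: x̄ = 107 mm.
Repeating about the centroidal y-axis gives I_y = 6 616 165 mm⁴.
Polar second moment: J = I_x + I_y = 50 649 291 mm⁴.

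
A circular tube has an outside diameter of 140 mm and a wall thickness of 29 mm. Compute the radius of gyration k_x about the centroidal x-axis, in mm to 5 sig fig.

Break the section into simple shapes (no overlaps), measuring from the bottom-left corner of the bounding box.
Outer circle: ⌀140, A = 15393.8 mm², y = 70 mm, Ī = 18 857 410 mm⁴.
Bore (subtracted): ⌀82, A = 5281.017 mm², y = 70 mm, Ī = 2 219 347 mm⁴.
By symmetry the centroid is at mid-height, ȳ = 70 mm.
All pieces are centred on the centroidal x-axis, so I = ΣĪ (holes subtracted) = 16 638 062 mm⁴.
Radius of gyration: k = √(I/A) = √(16 638 062 / 10112.79) = 40.56168 mm.

k_x ≈ 40.562 mm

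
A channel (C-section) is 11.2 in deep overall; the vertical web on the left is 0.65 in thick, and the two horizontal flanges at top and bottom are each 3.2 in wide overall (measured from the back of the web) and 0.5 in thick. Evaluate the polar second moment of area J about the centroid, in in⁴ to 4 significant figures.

J ≈ 155.6 in⁴

Split into non-overlapping primitives; take the origin at the lower-left of the bounding box.
Web: 0.65 × 11.2, A = 7.28 in², y = 5.6 in, Ī = 76.1003 in⁴.
Top flange (beyond web): 2.55 × 0.5, A = 1.275 in², y = 10.95 in, Ī = 0.0265625 in⁴.
Bottom flange (beyond web): 2.55 × 0.5, A = 1.275 in², y = 0.25 in, Ī = 0.0265625 in⁴.
By symmetry the centroid is at mid-height, ȳ = 5.6 in.
Transfer each piece to the centroidal x-axis using Ī + A·d² with d = y − 5.6:
  web: d = 0 in → contributes +76.1003 in⁴
  top flange (beyond web): d = 5.35 in → contributes +36.5203 in⁴
  bottom flange (beyond web): d = -5.35 in → contributes +36.5203 in⁴
Total I = 149.141 in⁴.
For the y-axis: x̄ = 0.740056 in.
Repeating about the centroidal y-axis gives I_y = 6.47267 in⁴.
Polar second moment: J = I_x + I_y = 155.613 in⁴.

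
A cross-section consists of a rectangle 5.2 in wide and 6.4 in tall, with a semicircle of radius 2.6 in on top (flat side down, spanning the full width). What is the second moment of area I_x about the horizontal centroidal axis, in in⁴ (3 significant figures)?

I_x ≈ 268 in⁴

Treat the section as a set of non-overlapping primitives; coordinates are from the bounding-box lower-left.
Rectangular body: 5.2 × 6.4, A = 33.28 in², y = 3.2 in, Ī = 113.6 in⁴.
Semicircular cap: semicircle r = 2.6, A = 10.619 in², y = 7.5035 in, Ī = 5.0156 in⁴.
Centroid: ȳ = ΣA·y / ΣA = 4.241 in.
Transfer each piece to the horizontal centroidal axis using Ī + A·d² with d = y − 4.241:
  rectangular body: d = -1.041 in → contributes +149.66 in⁴
  semicircular cap: d = 3.2625 in → contributes +118.04 in⁴
Total I = 267.7 in⁴.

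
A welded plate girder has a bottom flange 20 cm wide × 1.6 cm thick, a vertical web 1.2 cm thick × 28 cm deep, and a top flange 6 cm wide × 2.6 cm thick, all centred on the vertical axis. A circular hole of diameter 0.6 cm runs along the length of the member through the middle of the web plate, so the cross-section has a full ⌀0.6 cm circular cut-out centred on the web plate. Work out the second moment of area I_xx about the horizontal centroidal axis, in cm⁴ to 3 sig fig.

I_xx ≈ 1.22 × 10⁴ cm⁴

Treat the section as a set of non-overlapping primitives; coordinates are from the bounding-box lower-left.
Bottom plate: 20 × 1.6, A = 32 cm², y = 0.8 cm, Ī = 6.8267 cm⁴.
Web plate: 1.2 × 28, A = 33.6 cm², y = 15.6 cm, Ī = 2195.2 cm⁴.
Top plate: 6 × 2.6, A = 15.6 cm², y = 30.9 cm, Ī = 8.788 cm⁴.
Hole (subtracted): ⌀0.6, A = 0.28274 cm², y = 15.6 cm, Ī = 0.0063617 cm⁴.
Centroid: ȳ = ΣA·y / ΣA = 12.697 cm.
Transfer each piece to the horizontal centroidal axis using Ī + A·d² with d = y − 12.697:
  bottom plate: d = -11.897 cm → contributes +4535.9 cm⁴
  web plate: d = 2.9032 cm → contributes +2478.4 cm⁴
  top plate: d = 18.203 cm → contributes +5 178 cm⁴
  hole: d = 2.9032 cm → contributes −2.3895 cm⁴
Total I = 12 190 cm⁴.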